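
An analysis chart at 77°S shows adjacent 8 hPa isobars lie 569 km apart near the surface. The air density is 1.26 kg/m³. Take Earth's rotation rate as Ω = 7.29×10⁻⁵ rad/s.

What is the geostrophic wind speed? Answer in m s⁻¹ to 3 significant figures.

Coriolis parameter at 77°S:
f = 2Ω sin φ = 2 × 7.29×10⁻⁵ × sin 77° = 1.42×10⁻⁴ s⁻¹
Pressure gradient: |∂P/∂n| = 800 Pa / 569000 m = 1.41×10⁻³ Pa/m
Geostrophic balance (pressure-gradient force = Coriolis force):
V_g = (1/(fρ)) |∂P/∂n| = 1.41×10⁻³ / (1.42×10⁻⁴ × 1.26) = 7.85 m/s

7.85 m s⁻¹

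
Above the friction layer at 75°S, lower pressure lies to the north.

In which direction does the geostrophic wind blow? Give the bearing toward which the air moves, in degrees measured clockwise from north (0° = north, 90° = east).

The pressure-gradient force points toward the north (bearing 000°).
Geostrophic balance: in the Southern Hemisphere the Coriolis force deflects motion to the left, so the geostrophic wind blows 90° to the left of the pressure-gradient force (low pressure on the right).
Rotating 000° by 90° counterclockwise gives 270° — the wind blows toward the west.

270°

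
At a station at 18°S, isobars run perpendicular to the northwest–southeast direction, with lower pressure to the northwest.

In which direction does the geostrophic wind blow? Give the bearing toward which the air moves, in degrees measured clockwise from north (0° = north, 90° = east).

225°

The pressure-gradient force points toward the northwest (bearing 315°).
Geostrophic balance: in the Southern Hemisphere the Coriolis force deflects motion to the left, so the geostrophic wind blows 90° to the left of the pressure-gradient force (low pressure on the right).
Rotating 315° by 90° counterclockwise gives 225° — the wind blows toward the southwest.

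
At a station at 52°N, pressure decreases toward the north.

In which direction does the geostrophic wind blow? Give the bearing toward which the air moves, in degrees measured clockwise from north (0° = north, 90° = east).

The pressure-gradient force points toward the north (bearing 000°).
Geostrophic balance: in the Northern Hemisphere the Coriolis force deflects motion to the right, so the geostrophic wind blows 90° to the right of the pressure-gradient force (low pressure on the left).
Rotating 000° by 90° clockwise gives 090° — the wind blows toward the east.

090°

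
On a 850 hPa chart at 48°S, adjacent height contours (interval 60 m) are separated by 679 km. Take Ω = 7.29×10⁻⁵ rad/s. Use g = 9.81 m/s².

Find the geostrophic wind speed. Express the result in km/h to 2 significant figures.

29 km/h

Coriolis parameter at 48°S:
f = 2Ω sin φ = 2 × 7.29×10⁻⁵ × sin 48° = 1.08×10⁻⁴ s⁻¹
Height gradient: |∂Z/∂n| = 60 m / 679000 m = 8.84×10⁻⁵
On a pressure surface, geostrophic balance gives V_g = (g/f)|∂Z/∂n|:
V_g = 9.81 × 8.84×10⁻⁵ / 1.08×10⁻⁴ = 8.00 m/s
Converting: 8.00 m/s × 3.6 = 29 km/h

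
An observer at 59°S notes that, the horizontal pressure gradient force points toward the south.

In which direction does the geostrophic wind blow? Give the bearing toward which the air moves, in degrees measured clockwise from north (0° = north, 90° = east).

090°

The pressure-gradient force points toward the south (bearing 180°).
Geostrophic balance: in the Southern Hemisphere the Coriolis force deflects motion to the left, so the geostrophic wind blows 90° to the left of the pressure-gradient force (low pressure on the right).
Rotating 180° by 90° counterclockwise gives 090° — the wind blows toward the east.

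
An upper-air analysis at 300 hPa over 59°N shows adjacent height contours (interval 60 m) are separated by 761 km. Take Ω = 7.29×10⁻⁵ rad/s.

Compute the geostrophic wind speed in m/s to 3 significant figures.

Coriolis parameter at 59°N:
f = 2Ω sin φ = 2 × 7.29×10⁻⁵ × sin 59° = 1.25×10⁻⁴ s⁻¹
Height gradient: |∂Z/∂n| = 60 m / 761000 m = 7.88×10⁻⁵
On a pressure surface, geostrophic balance gives V_g = (g/f)|∂Z/∂n|:
V_g = 9.81 × 7.88×10⁻⁵ / 1.25×10⁻⁴ = 6.19 m/s

6.19 m/s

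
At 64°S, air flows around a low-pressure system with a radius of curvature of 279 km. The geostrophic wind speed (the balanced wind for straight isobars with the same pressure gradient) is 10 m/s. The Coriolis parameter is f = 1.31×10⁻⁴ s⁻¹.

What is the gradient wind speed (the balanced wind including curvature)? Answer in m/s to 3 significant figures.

Around a low, centrifugal force acts outward with Coriolis, so pressure-gradient force balances both:
(1/ρ)|∂P/∂n| = fV + V²/R  →  V² + fR·V − fR·V_g = 0
With fR = 1.31×10⁻⁴ × 279×10³ m = 36.5 m/s:
V = [−fR + √((fR)² + 4 fR V_g)]/2 = [−36.5 + √(36.5² + 4×36.5×10)]/2 = 8.17 m/s
Subgeostrophic (V < V_g = 10 m/s), as expected around a low.

8.17 m/s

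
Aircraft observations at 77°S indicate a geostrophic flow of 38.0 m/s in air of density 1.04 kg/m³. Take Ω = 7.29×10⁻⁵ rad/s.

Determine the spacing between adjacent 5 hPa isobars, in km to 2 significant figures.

Coriolis parameter at 77°S:
f = 2Ω sin φ = 2 × 7.29×10⁻⁵ × sin 77° = 1.42×10⁻⁴ s⁻¹
Geostrophic balance rearranged: |∂P/∂n| = f ρ V_g
|∂P/∂n| = 1.42×10⁻⁴ × 1.04 × 38.0 = 5.61×10⁻³ Pa/m
Isobar spacing: Δn = ΔP/|∂P/∂n| = 500 Pa / 5.61×10⁻³ Pa/m = 89058 m ≈ 89 km

89 km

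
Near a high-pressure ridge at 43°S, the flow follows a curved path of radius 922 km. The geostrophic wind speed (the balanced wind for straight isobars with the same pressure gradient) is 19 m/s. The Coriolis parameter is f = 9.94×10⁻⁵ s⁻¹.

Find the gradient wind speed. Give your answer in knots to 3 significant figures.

52.3 knots

Around a high, pressure-gradient force acts outward with centrifugal, so Coriolis balances both:
fV = (1/ρ)|∂P/∂n| + V²/R  →  V² − fR·V + fR·V_g = 0
With fR = 9.94×10⁻⁵ × 922×10³ m = 91.6 m/s:
V = [fR − √((fR)² − 4 fR V_g)]/2 = [91.6 − √(91.6² − 4×91.6×19)]/2 = 26.9 m/s
Supergeostrophic (V > V_g = 19 m/s), as expected around a high.
Converting: 26.9 m/s × 1.944 = 52.3 knots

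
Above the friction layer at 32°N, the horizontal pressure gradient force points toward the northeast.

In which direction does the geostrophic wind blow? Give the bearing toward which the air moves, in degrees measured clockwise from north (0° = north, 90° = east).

135°

The pressure-gradient force points toward the northeast (bearing 045°).
Geostrophic balance: in the Northern Hemisphere the Coriolis force deflects motion to the right, so the geostrophic wind blows 90° to the right of the pressure-gradient force (low pressure on the left).
Rotating 045° by 90° clockwise gives 135° — the wind blows toward the southeast.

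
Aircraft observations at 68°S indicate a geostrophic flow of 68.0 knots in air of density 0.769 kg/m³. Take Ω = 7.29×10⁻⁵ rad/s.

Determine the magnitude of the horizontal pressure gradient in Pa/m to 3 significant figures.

3.64×10⁻³ Pa/m

Coriolis parameter at 68°S:
f = 2Ω sin φ = 2 × 7.29×10⁻⁵ × sin 68° = 1.35×10⁻⁴ s⁻¹
Wind speed in SI: 68.0 knots = 35.0 m/s
Geostrophic balance rearranged: |∂P/∂n| = f ρ V_g
|∂P/∂n| = 1.35×10⁻⁴ × 0.769 × 35.0 = 3.64×10⁻³ Pa/m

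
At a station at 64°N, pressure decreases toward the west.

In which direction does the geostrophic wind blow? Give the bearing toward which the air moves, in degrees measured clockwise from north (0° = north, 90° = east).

000°

The pressure-gradient force points toward the west (bearing 270°).
Geostrophic balance: in the Northern Hemisphere the Coriolis force deflects motion to the right, so the geostrophic wind blows 90° to the right of the pressure-gradient force (low pressure on the left).
Rotating 270° by 90° clockwise gives 000° — the wind blows toward the north.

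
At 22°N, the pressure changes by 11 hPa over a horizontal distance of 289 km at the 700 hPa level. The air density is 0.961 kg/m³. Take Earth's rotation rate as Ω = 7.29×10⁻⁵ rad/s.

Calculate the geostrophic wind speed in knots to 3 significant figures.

Coriolis parameter at 22°N:
f = 2Ω sin φ = 2 × 7.29×10⁻⁵ × sin 22° = 5.46×10⁻⁵ s⁻¹
Pressure gradient: |∂P/∂n| = 1100 Pa / 289000 m = 3.81×10⁻³ Pa/m
Geostrophic balance (pressure-gradient force = Coriolis force):
V_g = (1/(fρ)) |∂P/∂n| = 3.81×10⁻³ / (5.46×10⁻⁵ × 0.961) = 72.5 m/s
Converting: 72.5 m/s × 1.944 = 141 knots

141 knots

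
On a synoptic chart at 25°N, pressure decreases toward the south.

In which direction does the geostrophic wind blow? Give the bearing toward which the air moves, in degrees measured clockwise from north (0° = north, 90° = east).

The pressure-gradient force points toward the south (bearing 180°).
Geostrophic balance: in the Northern Hemisphere the Coriolis force deflects motion to the right, so the geostrophic wind blows 90° to the right of the pressure-gradient force (low pressure on the left).
Rotating 180° by 90° clockwise gives 270° — the wind blows toward the west.

270°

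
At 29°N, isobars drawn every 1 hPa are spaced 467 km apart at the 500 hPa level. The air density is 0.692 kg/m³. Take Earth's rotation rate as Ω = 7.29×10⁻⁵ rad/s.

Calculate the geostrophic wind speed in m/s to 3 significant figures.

4.38 m/s

Coriolis parameter at 29°N:
f = 2Ω sin φ = 2 × 7.29×10⁻⁵ × sin 29° = 7.07×10⁻⁵ s⁻¹
Pressure gradient: |∂P/∂n| = 100 Pa / 467000 m = 2.14×10⁻⁴ Pa/m
Geostrophic balance (pressure-gradient force = Coriolis force):
V_g = (1/(fρ)) |∂P/∂n| = 2.14×10⁻⁴ / (7.07×10⁻⁵ × 0.692) = 4.38 m/s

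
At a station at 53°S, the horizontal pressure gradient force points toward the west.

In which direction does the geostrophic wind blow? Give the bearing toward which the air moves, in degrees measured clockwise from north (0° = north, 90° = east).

The pressure-gradient force points toward the west (bearing 270°).
Geostrophic balance: in the Southern Hemisphere the Coriolis force deflects motion to the left, so the geostrophic wind blows 90° to the left of the pressure-gradient force (low pressure on the right).
Rotating 270° by 90° counterclockwise gives 180° — the wind blows toward the south.

180°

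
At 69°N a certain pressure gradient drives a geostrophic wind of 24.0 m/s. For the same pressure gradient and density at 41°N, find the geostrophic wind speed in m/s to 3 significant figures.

With the same pressure gradient and density, V_g ∝ 1/f ∝ 1/sin φ.
V₂ = V₁ · sin φ₁ / sin φ₂ = 24.0 × sin 69° / sin 41°
V₂ = 24.0 × 0.9336/0.6561 = 34.2 m/s

34.2 m/s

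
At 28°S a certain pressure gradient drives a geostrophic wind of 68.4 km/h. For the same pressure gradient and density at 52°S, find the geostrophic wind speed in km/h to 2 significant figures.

41 km/h

With the same pressure gradient and density, V_g ∝ 1/f ∝ 1/sin φ.
V₂ = V₁ · sin φ₁ / sin φ₂ = 68.4 × sin 28° / sin 52°
V₂ = 68.4 × 0.4695/0.7880 = 41 km/h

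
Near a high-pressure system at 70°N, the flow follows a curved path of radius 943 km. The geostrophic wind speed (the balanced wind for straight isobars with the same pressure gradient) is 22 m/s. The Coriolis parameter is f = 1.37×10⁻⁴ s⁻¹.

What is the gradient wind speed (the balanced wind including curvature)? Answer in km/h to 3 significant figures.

Around a high, pressure-gradient force acts outward with centrifugal, so Coriolis balances both:
fV = (1/ρ)|∂P/∂n| + V²/R  →  V² − fR·V + fR·V_g = 0
With fR = 1.37×10⁻⁴ × 943×10³ m = 129 m/s:
V = [fR − √((fR)² − 4 fR V_g)]/2 = [129 − √(129² − 4×129×22)]/2 = 28.1 m/s
Supergeostrophic (V > V_g = 22 m/s), as expected around a high.
Converting: 28.1 m/s × 3.6 = 101 km/h

101 km/h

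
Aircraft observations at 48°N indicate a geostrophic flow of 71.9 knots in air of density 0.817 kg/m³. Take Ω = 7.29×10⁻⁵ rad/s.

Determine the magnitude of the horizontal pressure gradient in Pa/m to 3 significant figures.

Coriolis parameter at 48°N:
f = 2Ω sin φ = 2 × 7.29×10⁻⁵ × sin 48° = 1.08×10⁻⁴ s⁻¹
Wind speed in SI: 71.9 knots = 37.0 m/s
Geostrophic balance rearranged: |∂P/∂n| = f ρ V_g
|∂P/∂n| = 1.08×10⁻⁴ × 0.817 × 37.0 = 3.27×10⁻³ Pa/m

3.27×10⁻³ Pa/m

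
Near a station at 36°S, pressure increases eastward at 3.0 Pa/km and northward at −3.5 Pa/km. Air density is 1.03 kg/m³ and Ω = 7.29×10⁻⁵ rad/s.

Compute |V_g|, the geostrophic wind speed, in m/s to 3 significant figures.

Coriolis parameter at 36°S:
f = 2Ω sin φ = 2 × 7.29×10⁻⁵ × sin 36° = 8.57×10⁻⁵ s⁻¹
In the Southern Hemisphere f is negative: f = −8.57×10⁻⁵ s⁻¹.
Component geostrophic relations (x east, y north):
u_g = −(1/(fρ)) ∂P/∂y,  v_g = (1/(fρ)) ∂P/∂x
u_g = −(−3.5×10⁻³)/(−8.57×10⁻⁵ × 1.03) = −39.7 m/s;  v_g = (3.0×10⁻³)/(−8.57×10⁻⁵ × 1.03) = −34.0 m/s
|V_g| = √(u_g² + v_g²) = 52.2 m/s

52.2 m/s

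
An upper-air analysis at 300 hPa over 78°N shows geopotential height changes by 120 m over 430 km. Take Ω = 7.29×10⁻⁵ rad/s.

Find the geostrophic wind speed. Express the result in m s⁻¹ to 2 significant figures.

19 m s⁻¹

Coriolis parameter at 78°N:
f = 2Ω sin φ = 2 × 7.29×10⁻⁵ × sin 78° = 1.43×10⁻⁴ s⁻¹
Height gradient: |∂Z/∂n| = 120 m / 430000 m = 2.79×10⁻⁴
On a pressure surface, geostrophic balance gives V_g = (g/f)|∂Z/∂n|:
V_g = 9.81 × 2.79×10⁻⁴ / 1.43×10⁻⁴ = 19.2 m/s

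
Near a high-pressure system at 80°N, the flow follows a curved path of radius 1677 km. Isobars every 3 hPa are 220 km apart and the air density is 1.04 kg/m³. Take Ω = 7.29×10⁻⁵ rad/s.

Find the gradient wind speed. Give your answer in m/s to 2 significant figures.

Coriolis parameter at 80°N:
f = 2Ω sin φ = 2 × 7.29×10⁻⁵ × sin 80° = 1.44×10⁻⁴ s⁻¹
Pressure gradient: |∂P/∂n| = 300 Pa / 220000 m = 1.36×10⁻³ Pa/m
Geostrophic speed: V_g = |∂P/∂n|/(fρ) = 1.36×10⁻³/(1.44×10⁻⁴ × 1.04) = 9.13 m/s
Around a high, pressure-gradient force acts outward with centrifugal, so Coriolis balances both:
fV = (1/ρ)|∂P/∂n| + V²/R  →  V² − fR·V + fR·V_g = 0
With fR = 1.44×10⁻⁴ × 1677×10³ m = 241 m/s:
V = [fR − √((fR)² − 4 fR V_g)]/2 = [241 − √(241² − 4×241×9.13)]/2 = 9.51 m/s
Supergeostrophic (V > V_g = 9.13 m/s), as expected around a high.

9.5 m/s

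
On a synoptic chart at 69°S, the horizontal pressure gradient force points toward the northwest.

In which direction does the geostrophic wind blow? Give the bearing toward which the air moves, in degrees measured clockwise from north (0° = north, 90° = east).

The pressure-gradient force points toward the northwest (bearing 315°).
Geostrophic balance: in the Southern Hemisphere the Coriolis force deflects motion to the left, so the geostrophic wind blows 90° to the left of the pressure-gradient force (low pressure on the right).
Rotating 315° by 90° counterclockwise gives 225° — the wind blows toward the southwest.

225°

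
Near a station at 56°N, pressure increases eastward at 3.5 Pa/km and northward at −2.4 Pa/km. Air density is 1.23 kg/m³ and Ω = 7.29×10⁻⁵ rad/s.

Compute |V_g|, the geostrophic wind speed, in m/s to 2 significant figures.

29 m/s

Coriolis parameter at 56°N:
f = 2Ω sin φ = 2 × 7.29×10⁻⁵ × sin 56° = 1.21×10⁻⁴ s⁻¹
Component geostrophic relations (x east, y north):
u_g = −(1/(fρ)) ∂P/∂y,  v_g = (1/(fρ)) ∂P/∂x
u_g = −(−2.4×10⁻³)/(1.21×10⁻⁴ × 1.23) = 16.1 m/s;  v_g = (3.5×10⁻³)/(1.21×10⁻⁴ × 1.23) = 23.5 m/s
|V_g| = √(u_g² + v_g²) = 28.5 m/s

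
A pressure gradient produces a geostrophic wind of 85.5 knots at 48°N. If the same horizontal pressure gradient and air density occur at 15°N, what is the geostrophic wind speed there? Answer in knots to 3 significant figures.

245 knots

With the same pressure gradient and density, V_g ∝ 1/f ∝ 1/sin φ.
V₂ = V₁ · sin φ₁ / sin φ₂ = 85.5 × sin 48° / sin 15°
V₂ = 85.5 × 0.7431/0.2588 = 245 knots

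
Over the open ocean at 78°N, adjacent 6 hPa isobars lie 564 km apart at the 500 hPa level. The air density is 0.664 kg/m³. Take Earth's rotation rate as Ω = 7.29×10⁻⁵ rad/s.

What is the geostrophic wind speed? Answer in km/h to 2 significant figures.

Coriolis parameter at 78°N:
f = 2Ω sin φ = 2 × 7.29×10⁻⁵ × sin 78° = 1.43×10⁻⁴ s⁻¹
Pressure gradient: |∂P/∂n| = 600 Pa / 564000 m = 1.06×10⁻³ Pa/m
Geostrophic balance (pressure-gradient force = Coriolis force):
V_g = (1/(fρ)) |∂P/∂n| = 1.06×10⁻³ / (1.43×10⁻⁴ × 0.664) = 11.2 m/s
Converting: 11.2 m/s × 3.6 = 40 km/h

40 km/h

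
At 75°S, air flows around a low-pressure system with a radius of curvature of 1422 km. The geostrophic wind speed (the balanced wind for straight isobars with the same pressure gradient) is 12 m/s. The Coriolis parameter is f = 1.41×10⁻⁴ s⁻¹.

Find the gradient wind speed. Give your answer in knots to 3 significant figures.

Around a low, centrifugal force acts outward with Coriolis, so pressure-gradient force balances both:
(1/ρ)|∂P/∂n| = fV + V²/R  →  V² + fR·V − fR·V_g = 0
With fR = 1.41×10⁻⁴ × 1422×10³ m = 201 m/s:
V = [−fR + √((fR)² + 4 fR V_g)]/2 = [−201 + √(201² + 4×201×12)]/2 = 11.4 m/s
Subgeostrophic (V < V_g = 12 m/s), as expected around a low.
Converting: 11.4 m/s × 1.944 = 22.1 knots

22.1 knots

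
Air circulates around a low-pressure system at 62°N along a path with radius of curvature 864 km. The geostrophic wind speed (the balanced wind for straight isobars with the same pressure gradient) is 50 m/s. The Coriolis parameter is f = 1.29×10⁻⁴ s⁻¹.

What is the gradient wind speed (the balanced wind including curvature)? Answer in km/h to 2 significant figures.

Around a low, centrifugal force acts outward with Coriolis, so pressure-gradient force balances both:
(1/ρ)|∂P/∂n| = fV + V²/R  →  V² + fR·V − fR·V_g = 0
With fR = 1.29×10⁻⁴ × 864×10³ m = 111 m/s:
V = [−fR + √((fR)² + 4 fR V_g)]/2 = [−111 + √(111² + 4×111×50)]/2 = 37.4 m/s
Subgeostrophic (V < V_g = 50 m/s), as expected around a low.
Converting: 37.4 m/s × 3.6 = 130 km/h

130 km/h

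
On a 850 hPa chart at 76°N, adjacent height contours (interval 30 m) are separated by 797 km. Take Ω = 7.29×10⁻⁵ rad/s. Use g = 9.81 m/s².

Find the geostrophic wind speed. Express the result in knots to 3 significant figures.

5.07 knots

Coriolis parameter at 76°N:
f = 2Ω sin φ = 2 × 7.29×10⁻⁵ × sin 76° = 1.41×10⁻⁴ s⁻¹
Height gradient: |∂Z/∂n| = 30 m / 797000 m = 3.76×10⁻⁵
On a pressure surface, geostrophic balance gives V_g = (g/f)|∂Z/∂n|:
V_g = 9.81 × 3.76×10⁻⁵ / 1.41×10⁻⁴ = 2.61 m/s
Converting: 2.61 m/s × 1.944 = 5.07 knots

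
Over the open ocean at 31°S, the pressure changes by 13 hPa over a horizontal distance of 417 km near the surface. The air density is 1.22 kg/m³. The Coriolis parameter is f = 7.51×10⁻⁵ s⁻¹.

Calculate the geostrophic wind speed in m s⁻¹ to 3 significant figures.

Pressure gradient: |∂P/∂n| = 1300 Pa / 417000 m = 3.12×10⁻³ Pa/m
Geostrophic balance (pressure-gradient force = Coriolis force):
V_g = (1/(fρ)) |∂P/∂n| = 3.12×10⁻³ / (7.51×10⁻⁵ × 1.22) = 34.0 m/s

34.0 m s⁻¹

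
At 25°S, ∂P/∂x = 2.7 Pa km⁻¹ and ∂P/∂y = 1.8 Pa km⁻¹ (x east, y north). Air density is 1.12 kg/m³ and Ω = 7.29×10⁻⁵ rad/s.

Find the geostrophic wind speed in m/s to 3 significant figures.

Coriolis parameter at 25°S:
f = 2Ω sin φ = 2 × 7.29×10⁻⁵ × sin 25° = 6.16×10⁻⁵ s⁻¹
In the Southern Hemisphere f is negative: f = −6.16×10⁻⁵ s⁻¹.
Component geostrophic relations (x east, y north):
u_g = −(1/(fρ)) ∂P/∂y,  v_g = (1/(fρ)) ∂P/∂x
u_g = −(1.8×10⁻³)/(−6.16×10⁻⁵ × 1.12) = 26.1 m/s;  v_g = (2.7×10⁻³)/(−6.16×10⁻⁵ × 1.12) = −39.1 m/s
|V_g| = √(u_g² + v_g²) = 47.0 m/s

47.0 m/s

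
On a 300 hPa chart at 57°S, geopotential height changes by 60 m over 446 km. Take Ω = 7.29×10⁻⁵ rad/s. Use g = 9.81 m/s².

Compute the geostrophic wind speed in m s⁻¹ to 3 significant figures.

Coriolis parameter at 57°S:
f = 2Ω sin φ = 2 × 7.29×10⁻⁵ × sin 57° = 1.22×10⁻⁴ s⁻¹
Height gradient: |∂Z/∂n| = 60 m / 446000 m = 1.35×10⁻⁴
On a pressure surface, geostrophic balance gives V_g = (g/f)|∂Z/∂n|:
V_g = 9.81 × 1.35×10⁻⁴ / 1.22×10⁻⁴ = 10.8 m/s

10.8 m s⁻¹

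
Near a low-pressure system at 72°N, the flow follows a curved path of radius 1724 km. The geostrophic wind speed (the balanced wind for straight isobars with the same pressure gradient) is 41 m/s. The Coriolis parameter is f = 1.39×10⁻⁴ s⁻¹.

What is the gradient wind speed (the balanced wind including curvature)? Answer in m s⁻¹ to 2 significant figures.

36 m s⁻¹

Around a low, centrifugal force acts outward with Coriolis, so pressure-gradient force balances both:
(1/ρ)|∂P/∂n| = fV + V²/R  →  V² + fR·V − fR·V_g = 0
With fR = 1.39×10⁻⁴ × 1724×10³ m = 240 m/s:
V = [−fR + √((fR)² + 4 fR V_g)]/2 = [−240 + √(240² + 4×240×41)]/2 = 35.7 m/s
Subgeostrophic (V < V_g = 41 m/s), as expected around a low.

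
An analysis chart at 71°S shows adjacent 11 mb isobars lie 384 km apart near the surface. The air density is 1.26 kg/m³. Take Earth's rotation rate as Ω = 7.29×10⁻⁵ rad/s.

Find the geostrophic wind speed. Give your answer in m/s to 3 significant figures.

16.5 m/s

Coriolis parameter at 71°S:
f = 2Ω sin φ = 2 × 7.29×10⁻⁵ × sin 71° = 1.38×10⁻⁴ s⁻¹
Pressure gradient: |∂P/∂n| = 1100 Pa / 384000 m = 2.86×10⁻³ Pa/m
Geostrophic balance (pressure-gradient force = Coriolis force):
V_g = (1/(fρ)) |∂P/∂n| = 2.86×10⁻³ / (1.38×10⁻⁴ × 1.26) = 16.5 m/s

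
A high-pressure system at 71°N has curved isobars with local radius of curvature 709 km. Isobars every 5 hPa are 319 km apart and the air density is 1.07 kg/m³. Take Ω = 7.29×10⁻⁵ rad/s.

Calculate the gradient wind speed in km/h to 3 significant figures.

43.7 km/h

Coriolis parameter at 71°N:
f = 2Ω sin φ = 2 × 7.29×10⁻⁵ × sin 71° = 1.38×10⁻⁴ s⁻¹
Pressure gradient: |∂P/∂n| = 500 Pa / 319000 m = 1.57×10⁻³ Pa/m
Geostrophic speed: V_g = |∂P/∂n|/(fρ) = 1.57×10⁻³/(1.38×10⁻⁴ × 1.07) = 10.6 m/s
Around a high, pressure-gradient force acts outward with centrifugal, so Coriolis balances both:
fV = (1/ρ)|∂P/∂n| + V²/R  →  V² − fR·V + fR·V_g = 0
With fR = 1.38×10⁻⁴ × 709×10³ m = 97.7 m/s:
V = [fR − √((fR)² − 4 fR V_g)]/2 = [97.7 − √(97.7² − 4×97.7×10.6)]/2 = 12.1 m/s
Supergeostrophic (V > V_g = 10.6 m/s), as expected around a high.
Converting: 12.1 m/s × 3.6 = 43.7 km/h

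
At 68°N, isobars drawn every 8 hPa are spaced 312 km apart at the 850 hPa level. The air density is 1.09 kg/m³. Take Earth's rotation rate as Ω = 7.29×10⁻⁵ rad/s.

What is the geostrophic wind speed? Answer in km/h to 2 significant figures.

63 km/h

Coriolis parameter at 68°N:
f = 2Ω sin φ = 2 × 7.29×10⁻⁵ × sin 68° = 1.35×10⁻⁴ s⁻¹
Pressure gradient: |∂P/∂n| = 800 Pa / 312000 m = 2.56×10⁻³ Pa/m
Geostrophic balance (pressure-gradient force = Coriolis force):
V_g = (1/(fρ)) |∂P/∂n| = 2.56×10⁻³ / (1.35×10⁻⁴ × 1.09) = 17.4 m/s
Converting: 17.4 m/s × 3.6 = 63 km/h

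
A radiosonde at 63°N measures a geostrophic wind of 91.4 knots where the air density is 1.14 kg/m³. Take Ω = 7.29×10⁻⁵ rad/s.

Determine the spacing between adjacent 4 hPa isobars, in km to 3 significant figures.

Coriolis parameter at 63°N:
f = 2Ω sin φ = 2 × 7.29×10⁻⁵ × sin 63° = 1.30×10⁻⁴ s⁻¹
Wind speed in SI: 91.4 knots = 47.0 m/s
Geostrophic balance rearranged: |∂P/∂n| = f ρ V_g
|∂P/∂n| = 1.30×10⁻⁴ × 1.14 × 47.0 = 6.96×10⁻³ Pa/m
Isobar spacing: Δn = ΔP/|∂P/∂n| = 400 Pa / 6.96×10⁻³ Pa/m = 57442 m ≈ 57.4 km

57.4 km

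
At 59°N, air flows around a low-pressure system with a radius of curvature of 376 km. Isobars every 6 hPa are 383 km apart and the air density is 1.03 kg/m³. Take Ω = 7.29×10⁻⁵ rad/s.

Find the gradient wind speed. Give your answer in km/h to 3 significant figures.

Coriolis parameter at 59°N:
f = 2Ω sin φ = 2 × 7.29×10⁻⁵ × sin 59° = 1.25×10⁻⁴ s⁻¹
Pressure gradient: |∂P/∂n| = 600 Pa / 383000 m = 1.57×10⁻³ Pa/m
Geostrophic speed: V_g = |∂P/∂n|/(fρ) = 1.57×10⁻³/(1.25×10⁻⁴ × 1.03) = 12.2 m/s
Around a low, centrifugal force acts outward with Coriolis, so pressure-gradient force balances both:
(1/ρ)|∂P/∂n| = fV + V²/R  →  V² + fR·V − fR·V_g = 0
With fR = 1.25×10⁻⁴ × 376×10³ m = 47.0 m/s:
V = [−fR + √((fR)² + 4 fR V_g)]/2 = [−47.0 + √(47.0² + 4×47.0×12.2)]/2 = 10 m/s
Subgeostrophic (V < V_g = 12.2 m/s), as expected around a low.
Converting: 10 m/s × 3.6 = 36.1 km/h

36.1 km/h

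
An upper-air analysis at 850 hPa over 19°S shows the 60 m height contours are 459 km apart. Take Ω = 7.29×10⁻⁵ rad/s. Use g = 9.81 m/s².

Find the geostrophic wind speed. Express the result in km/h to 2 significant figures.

Coriolis parameter at 19°S:
f = 2Ω sin φ = 2 × 7.29×10⁻⁵ × sin 19° = 4.75×10⁻⁵ s⁻¹
Height gradient: |∂Z/∂n| = 60 m / 459000 m = 1.31×10⁻⁴
On a pressure surface, geostrophic balance gives V_g = (g/f)|∂Z/∂n|:
V_g = 9.81 × 1.31×10⁻⁴ / 4.75×10⁻⁵ = 27.0 m/s
Converting: 27.0 m/s × 3.6 = 97 km/h

97 km/h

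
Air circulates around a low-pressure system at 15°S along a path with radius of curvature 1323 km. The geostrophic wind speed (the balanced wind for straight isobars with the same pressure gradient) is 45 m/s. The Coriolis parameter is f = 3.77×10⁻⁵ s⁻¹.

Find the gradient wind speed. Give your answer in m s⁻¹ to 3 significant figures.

Around a low, centrifugal force acts outward with Coriolis, so pressure-gradient force balances both:
(1/ρ)|∂P/∂n| = fV + V²/R  →  V² + fR·V − fR·V_g = 0
With fR = 3.77×10⁻⁵ × 1323×10³ m = 49.9 m/s:
V = [−fR + √((fR)² + 4 fR V_g)]/2 = [−49.9 + √(49.9² + 4×49.9×45)]/2 = 28.6 m/s
Subgeostrophic (V < V_g = 45 m/s), as expected around a low.

28.6 m s⁻¹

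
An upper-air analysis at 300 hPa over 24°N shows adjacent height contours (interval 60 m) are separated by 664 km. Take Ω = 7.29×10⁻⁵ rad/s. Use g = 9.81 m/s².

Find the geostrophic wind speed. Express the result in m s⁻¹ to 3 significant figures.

14.9 m s⁻¹

Coriolis parameter at 24°N:
f = 2Ω sin φ = 2 × 7.29×10⁻⁵ × sin 24° = 5.93×10⁻⁵ s⁻¹
Height gradient: |∂Z/∂n| = 60 m / 664000 m = 9.04×10⁻⁵
On a pressure surface, geostrophic balance gives V_g = (g/f)|∂Z/∂n|:
V_g = 9.81 × 9.04×10⁻⁵ / 5.93×10⁻⁵ = 14.9 m/s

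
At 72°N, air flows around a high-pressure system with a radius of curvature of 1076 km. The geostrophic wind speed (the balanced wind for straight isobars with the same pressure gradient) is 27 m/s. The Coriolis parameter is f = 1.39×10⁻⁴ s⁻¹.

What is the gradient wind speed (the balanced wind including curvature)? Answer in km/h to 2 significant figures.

130 km/h

Around a high, pressure-gradient force acts outward with centrifugal, so Coriolis balances both:
fV = (1/ρ)|∂P/∂n| + V²/R  →  V² − fR·V + fR·V_g = 0
With fR = 1.39×10⁻⁴ × 1076×10³ m = 150 m/s:
V = [fR − √((fR)² − 4 fR V_g)]/2 = [150 − √(150² − 4×150×27)]/2 = 35.4 m/s
Supergeostrophic (V > V_g = 27 m/s), as expected around a high.
Converting: 35.4 m/s × 3.6 = 130 km/h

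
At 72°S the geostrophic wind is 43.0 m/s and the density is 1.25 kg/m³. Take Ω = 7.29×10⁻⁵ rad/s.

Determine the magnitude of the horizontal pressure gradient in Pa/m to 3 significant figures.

7.45×10⁻³ Pa/m

Coriolis parameter at 72°S:
f = 2Ω sin φ = 2 × 7.29×10⁻⁵ × sin 72° = 1.39×10⁻⁴ s⁻¹
Geostrophic balance rearranged: |∂P/∂n| = f ρ V_g
|∂P/∂n| = 1.39×10⁻⁴ × 1.25 × 43.0 = 7.45×10⁻³ Pa/m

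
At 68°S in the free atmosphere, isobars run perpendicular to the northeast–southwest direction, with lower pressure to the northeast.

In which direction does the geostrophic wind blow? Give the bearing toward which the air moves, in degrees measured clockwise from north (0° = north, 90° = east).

315°

The pressure-gradient force points toward the northeast (bearing 045°).
Geostrophic balance: in the Southern Hemisphere the Coriolis force deflects motion to the left, so the geostrophic wind blows 90° to the left of the pressure-gradient force (low pressure on the right).
Rotating 045° by 90° counterclockwise gives 315° — the wind blows toward the northwest.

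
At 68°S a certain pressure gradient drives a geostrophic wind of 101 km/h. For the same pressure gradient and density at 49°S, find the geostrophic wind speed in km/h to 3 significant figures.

124 km/h

With the same pressure gradient and density, V_g ∝ 1/f ∝ 1/sin φ.
V₂ = V₁ · sin φ₁ / sin φ₂ = 101 × sin 68° / sin 49°
V₂ = 101 × 0.9272/0.7547 = 124 km/h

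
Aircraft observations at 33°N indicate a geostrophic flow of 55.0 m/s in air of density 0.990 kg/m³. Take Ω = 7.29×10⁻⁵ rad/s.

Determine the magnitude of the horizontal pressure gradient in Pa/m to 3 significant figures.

Coriolis parameter at 33°N:
f = 2Ω sin φ = 2 × 7.29×10⁻⁵ × sin 33° = 7.94×10⁻⁵ s⁻¹
Geostrophic balance rearranged: |∂P/∂n| = f ρ V_g
|∂P/∂n| = 7.94×10⁻⁵ × 0.990 × 55.0 = 4.32×10⁻³ Pa/m

4.32×10⁻³ Pa/m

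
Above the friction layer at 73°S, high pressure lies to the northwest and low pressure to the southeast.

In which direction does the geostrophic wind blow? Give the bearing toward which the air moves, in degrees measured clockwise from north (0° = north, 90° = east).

045°

The pressure-gradient force points toward the southeast (bearing 135°).
Geostrophic balance: in the Southern Hemisphere the Coriolis force deflects motion to the left, so the geostrophic wind blows 90° to the left of the pressure-gradient force (low pressure on the right).
Rotating 135° by 90° counterclockwise gives 045° — the wind blows toward the northeast.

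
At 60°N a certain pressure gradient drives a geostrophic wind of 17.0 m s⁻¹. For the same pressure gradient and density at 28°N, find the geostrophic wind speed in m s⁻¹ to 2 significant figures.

31 m s⁻¹

With the same pressure gradient and density, V_g ∝ 1/f ∝ 1/sin φ.
V₂ = V₁ · sin φ₁ / sin φ₂ = 17.0 × sin 60° / sin 28°
V₂ = 17.0 × 0.8660/0.4695 = 31 m s⁻¹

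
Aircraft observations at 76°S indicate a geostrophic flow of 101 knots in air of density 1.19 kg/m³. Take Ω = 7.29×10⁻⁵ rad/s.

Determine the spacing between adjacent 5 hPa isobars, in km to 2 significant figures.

Coriolis parameter at 76°S:
f = 2Ω sin φ = 2 × 7.29×10⁻⁵ × sin 76° = 1.41×10⁻⁴ s⁻¹
Wind speed in SI: 101 knots = 52.0 m/s
Geostrophic balance rearranged: |∂P/∂n| = f ρ V_g
|∂P/∂n| = 1.41×10⁻⁴ × 1.19 × 52.0 = 8.75×10⁻³ Pa/m
Isobar spacing: Δn = ΔP/|∂P/∂n| = 500 Pa / 8.75×10⁻³ Pa/m = 57161 m ≈ 57 km

57 km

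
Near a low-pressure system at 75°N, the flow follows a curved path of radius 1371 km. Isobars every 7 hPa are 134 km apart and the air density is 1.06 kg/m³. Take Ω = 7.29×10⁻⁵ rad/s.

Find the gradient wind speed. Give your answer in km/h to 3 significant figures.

109 km/h

Coriolis parameter at 75°N:
f = 2Ω sin φ = 2 × 7.29×10⁻⁵ × sin 75° = 1.41×10⁻⁴ s⁻¹
Pressure gradient: |∂P/∂n| = 700 Pa / 134000 m = 5.22×10⁻³ Pa/m
Geostrophic speed: V_g = |∂P/∂n|/(fρ) = 5.22×10⁻³/(1.41×10⁻⁴ × 1.06) = 35.0 m/s
Around a low, centrifugal force acts outward with Coriolis, so pressure-gradient force balances both:
(1/ρ)|∂P/∂n| = fV + V²/R  →  V² + fR·V − fR·V_g = 0
With fR = 1.41×10⁻⁴ × 1371×10³ m = 193 m/s:
V = [−fR + √((fR)² + 4 fR V_g)]/2 = [−193 + √(193² + 4×193×35)]/2 = 30.3 m/s
Subgeostrophic (V < V_g = 35 m/s), as expected around a low.
Converting: 30.3 m/s × 3.6 = 109 km/h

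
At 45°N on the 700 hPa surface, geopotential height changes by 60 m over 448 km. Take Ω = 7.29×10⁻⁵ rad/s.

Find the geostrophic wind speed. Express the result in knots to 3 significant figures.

Coriolis parameter at 45°N:
f = 2Ω sin φ = 2 × 7.29×10⁻⁵ × sin 45° = 1.03×10⁻⁴ s⁻¹
Height gradient: |∂Z/∂n| = 60 m / 448000 m = 1.34×10⁻⁴
On a pressure surface, geostrophic balance gives V_g = (g/f)|∂Z/∂n|:
V_g = 9.81 × 1.34×10⁻⁴ / 1.03×10⁻⁴ = 12.7 m/s
Converting: 12.7 m/s × 1.944 = 24.8 knots

24.8 knots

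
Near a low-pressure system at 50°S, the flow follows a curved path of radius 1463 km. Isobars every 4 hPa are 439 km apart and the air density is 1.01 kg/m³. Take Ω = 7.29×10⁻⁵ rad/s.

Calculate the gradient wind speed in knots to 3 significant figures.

Coriolis parameter at 50°S:
f = 2Ω sin φ = 2 × 7.29×10⁻⁵ × sin 50° = 1.12×10⁻⁴ s⁻¹
Pressure gradient: |∂P/∂n| = 400 Pa / 439000 m = 9.11×10⁻⁴ Pa/m
Geostrophic speed: V_g = |∂P/∂n|/(fρ) = 9.11×10⁻⁴/(1.12×10⁻⁴ × 1.01) = 8.08 m/s
Around a low, centrifugal force acts outward with Coriolis, so pressure-gradient force balances both:
(1/ρ)|∂P/∂n| = fV + V²/R  →  V² + fR·V − fR·V_g = 0
With fR = 1.12×10⁻⁴ × 1463×10³ m = 163 m/s:
V = [−fR + √((fR)² + 4 fR V_g)]/2 = [−163 + √(163² + 4×163×8.08)]/2 = 7.71 m/s
Subgeostrophic (V < V_g = 8.08 m/s), as expected around a low.
Converting: 7.71 m/s × 1.944 = 15.0 knots

15.0 knots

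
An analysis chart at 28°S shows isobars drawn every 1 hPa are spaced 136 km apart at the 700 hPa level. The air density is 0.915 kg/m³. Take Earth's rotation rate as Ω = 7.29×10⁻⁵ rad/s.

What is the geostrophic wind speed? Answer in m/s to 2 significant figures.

12 m/s

Coriolis parameter at 28°S:
f = 2Ω sin φ = 2 × 7.29×10⁻⁵ × sin 28° = 6.84×10⁻⁵ s⁻¹
Pressure gradient: |∂P/∂n| = 100 Pa / 136000 m = 7.35×10⁻⁴ Pa/m
Geostrophic balance (pressure-gradient force = Coriolis force):
V_g = (1/(fρ)) |∂P/∂n| = 7.35×10⁻⁴ / (6.84×10⁻⁵ × 0.915) = 11.7 m/s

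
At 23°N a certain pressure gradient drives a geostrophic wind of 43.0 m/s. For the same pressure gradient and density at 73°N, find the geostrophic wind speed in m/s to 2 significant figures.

18 m/s

With the same pressure gradient and density, V_g ∝ 1/f ∝ 1/sin φ.
V₂ = V₁ · sin φ₁ / sin φ₂ = 43.0 × sin 23° / sin 73°
V₂ = 43.0 × 0.3907/0.9563 = 18 m/s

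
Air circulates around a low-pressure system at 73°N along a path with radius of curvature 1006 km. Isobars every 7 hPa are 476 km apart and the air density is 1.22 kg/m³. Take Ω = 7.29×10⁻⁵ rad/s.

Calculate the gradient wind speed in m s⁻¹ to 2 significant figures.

Coriolis parameter at 73°N:
f = 2Ω sin φ = 2 × 7.29×10⁻⁵ × sin 73° = 1.39×10⁻⁴ s⁻¹
Pressure gradient: |∂P/∂n| = 700 Pa / 476000 m = 1.47×10⁻³ Pa/m
Geostrophic speed: V_g = |∂P/∂n|/(fρ) = 1.47×10⁻³/(1.39×10⁻⁴ × 1.22) = 8.65 m/s
Around a low, centrifugal force acts outward with Coriolis, so pressure-gradient force balances both:
(1/ρ)|∂P/∂n| = fV + V²/R  →  V² + fR·V − fR·V_g = 0
With fR = 1.39×10⁻⁴ × 1006×10³ m = 140 m/s:
V = [−fR + √((fR)² + 4 fR V_g)]/2 = [−140 + √(140² + 4×140×8.65)]/2 = 8.17 m/s
Subgeostrophic (V < V_g = 8.65 m/s), as expected around a low.

8.2 m s⁻¹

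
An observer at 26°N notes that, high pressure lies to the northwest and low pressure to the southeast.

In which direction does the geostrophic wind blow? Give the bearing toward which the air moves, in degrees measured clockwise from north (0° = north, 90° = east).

The pressure-gradient force points toward the southeast (bearing 135°).
Geostrophic balance: in the Northern Hemisphere the Coriolis force deflects motion to the right, so the geostrophic wind blows 90° to the right of the pressure-gradient force (low pressure on the left).
Rotating 135° by 90° clockwise gives 225° — the wind blows toward the southwest.

225°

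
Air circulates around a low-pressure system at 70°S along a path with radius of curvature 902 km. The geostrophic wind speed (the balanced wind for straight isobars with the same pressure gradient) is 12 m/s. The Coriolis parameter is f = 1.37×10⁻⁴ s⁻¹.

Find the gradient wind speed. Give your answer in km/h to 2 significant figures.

40 km/h

Around a low, centrifugal force acts outward with Coriolis, so pressure-gradient force balances both:
(1/ρ)|∂P/∂n| = fV + V²/R  →  V² + fR·V − fR·V_g = 0
With fR = 1.37×10⁻⁴ × 902×10³ m = 124 m/s:
V = [−fR + √((fR)² + 4 fR V_g)]/2 = [−124 + √(124² + 4×124×12)]/2 = 11 m/s
Subgeostrophic (V < V_g = 12 m/s), as expected around a low.
Converting: 11 m/s × 3.6 = 40 km/h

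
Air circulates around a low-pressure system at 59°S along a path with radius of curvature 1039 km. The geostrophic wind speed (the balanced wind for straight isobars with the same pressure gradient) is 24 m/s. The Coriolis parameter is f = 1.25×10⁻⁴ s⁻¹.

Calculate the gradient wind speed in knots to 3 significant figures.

Around a low, centrifugal force acts outward with Coriolis, so pressure-gradient force balances both:
(1/ρ)|∂P/∂n| = fV + V²/R  →  V² + fR·V − fR·V_g = 0
With fR = 1.25×10⁻⁴ × 1039×10³ m = 130 m/s:
V = [−fR + √((fR)² + 4 fR V_g)]/2 = [−130 + √(130² + 4×130×24)]/2 = 20.7 m/s
Subgeostrophic (V < V_g = 24 m/s), as expected around a low.
Converting: 20.7 m/s × 1.944 = 40.2 knots

40.2 knots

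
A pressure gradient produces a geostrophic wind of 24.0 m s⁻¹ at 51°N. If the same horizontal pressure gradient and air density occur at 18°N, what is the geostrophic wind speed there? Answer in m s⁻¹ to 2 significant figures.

60 m s⁻¹

With the same pressure gradient and density, V_g ∝ 1/f ∝ 1/sin φ.
V₂ = V₁ · sin φ₁ / sin φ₂ = 24.0 × sin 51° / sin 18°
V₂ = 24.0 × 0.7771/0.3090 = 60 m s⁻¹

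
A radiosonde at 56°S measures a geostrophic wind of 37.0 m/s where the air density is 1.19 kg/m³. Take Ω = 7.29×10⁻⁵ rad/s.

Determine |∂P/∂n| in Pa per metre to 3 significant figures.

5.32×10⁻³ Pa/m

Coriolis parameter at 56°S:
f = 2Ω sin φ = 2 × 7.29×10⁻⁵ × sin 56° = 1.21×10⁻⁴ s⁻¹
Geostrophic balance rearranged: |∂P/∂n| = f ρ V_g
|∂P/∂n| = 1.21×10⁻⁴ × 1.19 × 37.0 = 5.32×10⁻³ Pa/m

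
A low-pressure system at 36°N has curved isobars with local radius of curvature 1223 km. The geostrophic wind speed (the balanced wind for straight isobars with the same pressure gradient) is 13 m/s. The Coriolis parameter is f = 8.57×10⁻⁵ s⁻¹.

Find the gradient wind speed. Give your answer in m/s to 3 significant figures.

Around a low, centrifugal force acts outward with Coriolis, so pressure-gradient force balances both:
(1/ρ)|∂P/∂n| = fV + V²/R  →  V² + fR·V − fR·V_g = 0
With fR = 8.57×10⁻⁵ × 1223×10³ m = 105 m/s:
V = [−fR + √((fR)² + 4 fR V_g)]/2 = [−105 + √(105² + 4×105×13)]/2 = 11.7 m/s
Subgeostrophic (V < V_g = 13 m/s), as expected around a low.

11.7 m/s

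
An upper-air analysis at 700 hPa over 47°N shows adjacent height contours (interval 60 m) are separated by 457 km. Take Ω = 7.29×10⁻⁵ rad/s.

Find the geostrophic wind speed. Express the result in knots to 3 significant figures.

23.5 knots

Coriolis parameter at 47°N:
f = 2Ω sin φ = 2 × 7.29×10⁻⁵ × sin 47° = 1.07×10⁻⁴ s⁻¹
Height gradient: |∂Z/∂n| = 60 m / 457000 m = 1.31×10⁻⁴
On a pressure surface, geostrophic balance gives V_g = (g/f)|∂Z/∂n|:
V_g = 9.81 × 1.31×10⁻⁴ / 1.07×10⁻⁴ = 12.1 m/s
Converting: 12.1 m/s × 1.944 = 23.5 knots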